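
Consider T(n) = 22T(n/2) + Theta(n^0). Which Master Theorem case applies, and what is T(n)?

Master Theorem for T(n) = 22T(n/2) + O(n^0):

a = 22, b = 2, c = 0
log_b(a) = log_2(22) = 4.4594

Case 1: c = 0 < log_2(22) = 4.4594
T(n) = O(n^(log_2 22))

For T(n) = 22T(n/2) + O(n^0): log_2(22) = 4.4594. This is Case 1 of the Master Theorem (c < log_b(a), work dominated by leaves), giving O(n^(log_2 22)).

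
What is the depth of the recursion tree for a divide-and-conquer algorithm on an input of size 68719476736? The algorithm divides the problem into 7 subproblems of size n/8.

For divide and conquer with division factor 8:

Problem sizes at each level:
Level 0: 68719476736
Level 1: 8589934592
Level 2: 1073741824
Level 3: 134217728
Level 4: 16777216
Level 5: 2097152
Level 6: 262144
Level 7: 32768
Level 8: 4096
Level 9: 512
Level 10: 64
Level 11: 8
Level 12: 1

The root is level 0 and the size-1 base case is level 12 (the tree spans levels 0 through 12, i.e. 13 levels counting the root), so the depth is the number of divisions: log_8(68719476736) = 12

The recursion tree depth is log_8(68719476736) = 12. At each level, the problem size is divided by 8, so it takes 12 divisions to reduce to a base case of size 1. The algorithm makes 7 recursive calls at each level.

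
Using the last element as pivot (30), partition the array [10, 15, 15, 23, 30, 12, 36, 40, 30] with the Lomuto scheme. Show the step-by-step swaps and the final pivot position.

Lomuto partition with pivot = 30:

Initial array: [10, 15, 15, 23, 30, 12, 36, 40, 30]

arr[0]=10 <= 30: swap with position 0, array becomes [10, 15, 15, 23, 30, 12, 36, 40, 30]
arr[1]=15 <= 30: swap with position 1, array becomes [10, 15, 15, 23, 30, 12, 36, 40, 30]
arr[2]=15 <= 30: swap with position 2, array becomes [10, 15, 15, 23, 30, 12, 36, 40, 30]
arr[3]=23 <= 30: swap with position 3, array becomes [10, 15, 15, 23, 30, 12, 36, 40, 30]
arr[4]=30 <= 30: swap with position 4, array becomes [10, 15, 15, 23, 30, 12, 36, 40, 30]
arr[5]=12 <= 30: swap with position 5, array becomes [10, 15, 15, 23, 30, 12, 36, 40, 30]
arr[6]=36 > 30: no swap
arr[7]=40 > 30: no swap

Place pivot at position 6: [10, 15, 15, 23, 30, 12, 30, 40, 36]
Pivot position: 6

After partitioning with pivot 30, the array becomes [10, 15, 15, 23, 30, 12, 30, 40, 36]. The pivot is placed at index 6. All elements to the left of the pivot are <= 30, and all elements to the right are > 30.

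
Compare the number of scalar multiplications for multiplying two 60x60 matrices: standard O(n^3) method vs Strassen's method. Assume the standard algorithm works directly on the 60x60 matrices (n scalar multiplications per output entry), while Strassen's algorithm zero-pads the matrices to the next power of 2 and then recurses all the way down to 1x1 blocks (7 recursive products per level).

Matrix multiplication for 60x60 matrices:

Strassen's algorithm requires power-of-2 dimensions. Pad 60x60 to 64x64 (next power of 2).

Standard algorithm: 60^3 = 216000 multiplications
Strassen's algorithm: 7^(log2(64)) = 7^6 = 117649 multiplications
Savings: 216000 - 117649 = 98351 multiplications

Standard: 216000 multiplications (60^3). Strassen: 117649 multiplications (7^6, after padding to 64x64). Strassen reduces 8 recursive multiplications to 7 at each level.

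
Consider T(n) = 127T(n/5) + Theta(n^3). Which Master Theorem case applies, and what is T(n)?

Master Theorem for T(n) = 127T(n/5) + O(n^3):

a = 127, b = 5, c = 3
log_b(a) = log_5(127) = 3.0099

Case 1: c = 3 < log_5(127) = 3.0099
T(n) = O(n^(log_5 127))

For T(n) = 127T(n/5) + O(n^3): log_5(127) = 3.0099. This is Case 1 of the Master Theorem (c < log_b(a), work dominated by leaves), giving O(n^(log_5 127)).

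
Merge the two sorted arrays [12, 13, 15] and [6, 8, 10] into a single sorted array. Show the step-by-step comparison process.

Merging process:

Compare 12 vs 6: take 6 from right. Merged: [6]
Compare 12 vs 8: take 8 from right. Merged: [6, 8]
Compare 12 vs 10: take 10 from right. Merged: [6, 8, 10]
Append remaining from left: [12, 13, 15]. Merged: [6, 8, 10, 12, 13, 15]

Final merged array: [6, 8, 10, 12, 13, 15]
Total comparisons: 3

The merged array is [6, 8, 10, 12, 13, 15], requiring 3 comparisons. The merge step runs in O(n) time where n is the total number of elements.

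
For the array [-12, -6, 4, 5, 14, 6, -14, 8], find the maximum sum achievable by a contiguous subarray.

Using Kadane's algorithm on [-12, -6, 4, 5, 14, 6, -14, 8]:

Scanning through the array:
Position 1 (value -6): max_ending_here = -6, max_so_far = -6
Position 2 (value 4): max_ending_here = 4, max_so_far = 4
Position 3 (value 5): max_ending_here = 9, max_so_far = 9
Position 4 (value 14): max_ending_here = 23, max_so_far = 23
Position 5 (value 6): max_ending_here = 29, max_so_far = 29
Position 6 (value -14): max_ending_here = 15, max_so_far = 29
Position 7 (value 8): max_ending_here = 23, max_so_far = 29

Maximum subarray: [4, 5, 14, 6]
Maximum sum: 29

The maximum subarray is [4, 5, 14, 6] with sum 29. This subarray runs from index 2 to index 5.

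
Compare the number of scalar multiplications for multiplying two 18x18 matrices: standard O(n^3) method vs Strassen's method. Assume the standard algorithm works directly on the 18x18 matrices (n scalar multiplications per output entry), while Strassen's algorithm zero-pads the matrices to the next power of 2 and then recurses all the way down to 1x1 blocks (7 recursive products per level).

Matrix multiplication for 18x18 matrices:

Strassen's algorithm requires power-of-2 dimensions. Pad 18x18 to 32x32 (next power of 2).

Standard algorithm: 18^3 = 5832 multiplications
Strassen's algorithm: 7^(log2(32)) = 7^5 = 16807 multiplications
Difference: 5832 - 16807 = -10975 (Strassen uses MORE here due to padding overhead — for small or just-over-power-of-2 n, padding can outweigh the per-level savings)

Standard: 5832 multiplications (18^3). Strassen: 16807 multiplications (7^5, after padding to 32x32). Strassen reduces 8 recursive multiplications to 7 at each level.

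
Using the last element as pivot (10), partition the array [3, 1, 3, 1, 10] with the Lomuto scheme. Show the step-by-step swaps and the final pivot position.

Lomuto partition with pivot = 10:

Initial array: [3, 1, 3, 1, 10]

arr[0]=3 <= 10: swap with position 0, array becomes [3, 1, 3, 1, 10]
arr[1]=1 <= 10: swap with position 1, array becomes [3, 1, 3, 1, 10]
arr[2]=3 <= 10: swap with position 2, array becomes [3, 1, 3, 1, 10]
arr[3]=1 <= 10: swap with position 3, array becomes [3, 1, 3, 1, 10]

Place pivot at position 4: [3, 1, 3, 1, 10]
Pivot position: 4

After partitioning with pivot 10, the array becomes [3, 1, 3, 1, 10]. The pivot is placed at index 4. All elements to the left of the pivot are <= 10, and all elements to the right are > 10.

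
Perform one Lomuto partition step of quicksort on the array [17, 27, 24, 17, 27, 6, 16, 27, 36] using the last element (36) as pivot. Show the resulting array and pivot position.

Lomuto partition with pivot = 36:

Initial array: [17, 27, 24, 17, 27, 6, 16, 27, 36]

arr[0]=17 <= 36: swap with position 0, array becomes [17, 27, 24, 17, 27, 6, 16, 27, 36]
arr[1]=27 <= 36: swap with position 1, array becomes [17, 27, 24, 17, 27, 6, 16, 27, 36]
arr[2]=24 <= 36: swap with position 2, array becomes [17, 27, 24, 17, 27, 6, 16, 27, 36]
arr[3]=17 <= 36: swap with position 3, array becomes [17, 27, 24, 17, 27, 6, 16, 27, 36]
arr[4]=27 <= 36: swap with position 4, array becomes [17, 27, 24, 17, 27, 6, 16, 27, 36]
arr[5]=6 <= 36: swap with position 5, array becomes [17, 27, 24, 17, 27, 6, 16, 27, 36]
arr[6]=16 <= 36: swap with position 6, array becomes [17, 27, 24, 17, 27, 6, 16, 27, 36]
arr[7]=27 <= 36: swap with position 7, array becomes [17, 27, 24, 17, 27, 6, 16, 27, 36]

Place pivot at position 8: [17, 27, 24, 17, 27, 6, 16, 27, 36]
Pivot position: 8

After partitioning with pivot 36, the array becomes [17, 27, 24, 17, 27, 6, 16, 27, 36]. The pivot is placed at index 8. All elements to the left of the pivot are <= 36, and all elements to the right are > 36.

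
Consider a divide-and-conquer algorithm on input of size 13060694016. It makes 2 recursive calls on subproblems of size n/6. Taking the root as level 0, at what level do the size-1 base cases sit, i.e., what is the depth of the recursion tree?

For divide and conquer with division factor 6:

Problem sizes at each level:
Level 0: 13060694016
Level 1: 2176782336
Level 2: 362797056
Level 3: 60466176
Level 4: 10077696
Level 5: 1679616
Level 6: 279936
Level 7: 46656
Level 8: 7776
Level 9: 1296
Level 10: 216
Level 11: 36
Level 12: 6
Level 13: 1

The root is level 0 and the size-1 base case is level 13 (the tree spans levels 0 through 13, i.e. 14 levels counting the root), so the depth is the number of divisions: log_6(13060694016) = 13

The recursion tree depth is log_6(13060694016) = 13. At each level, the problem size is divided by 6, so it takes 13 divisions to reduce to a base case of size 1. The algorithm makes 2 recursive calls at each level.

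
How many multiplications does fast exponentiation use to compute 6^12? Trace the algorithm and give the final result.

Computing 6^12 by squaring (build up from 6^1; each line after the first costs one multiplication):

6^1 = 6
6^2 = (6^1)^2 = 6^2 = 36
6^3 = 6 * 6^2 = 6 * 36 = 216
6^6 = (6^3)^2 = 216^2 = 46656
6^12 = (6^6)^2 = 46656^2 = 2176782336

Result: 2176782336
Multiplications needed: 4 (4 lines after 6^1)

6^12 = 2176782336. Using exponentiation by squaring, this requires 4 multiplications. The key idea: if the exponent is even, square the half-power; if odd, multiply by the base once.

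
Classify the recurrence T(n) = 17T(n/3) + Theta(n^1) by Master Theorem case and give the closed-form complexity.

Master Theorem for T(n) = 17T(n/3) + O(n^1):

a = 17, b = 3, c = 1
log_b(a) = log_3(17) = 2.5789

Case 1: c = 1 < log_3(17) = 2.5789
T(n) = O(n^(log_3 17))

For T(n) = 17T(n/3) + O(n^1): log_3(17) = 2.5789. This is Case 1 of the Master Theorem (c < log_b(a), work dominated by leaves), giving O(n^(log_3 17)).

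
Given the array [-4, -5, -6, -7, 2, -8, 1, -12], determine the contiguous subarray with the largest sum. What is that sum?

Using Kadane's algorithm on [-4, -5, -6, -7, 2, -8, 1, -12]:

Scanning through the array:
Position 1 (value -5): max_ending_here = -5, max_so_far = -4
Position 2 (value -6): max_ending_here = -6, max_so_far = -4
Position 3 (value -7): max_ending_here = -7, max_so_far = -4
Position 4 (value 2): max_ending_here = 2, max_so_far = 2
Position 5 (value -8): max_ending_here = -6, max_so_far = 2
Position 6 (value 1): max_ending_here = 1, max_so_far = 2
Position 7 (value -12): max_ending_here = -11, max_so_far = 2

Maximum subarray: [2]
Maximum sum: 2

The maximum subarray is [2] with sum 2. This subarray runs from index 4 to index 4.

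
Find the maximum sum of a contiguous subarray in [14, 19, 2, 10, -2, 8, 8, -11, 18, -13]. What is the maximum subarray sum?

Using Kadane's algorithm on [14, 19, 2, 10, -2, 8, 8, -11, 18, -13]:

Scanning through the array:
Position 1 (value 19): max_ending_here = 33, max_so_far = 33
Position 2 (value 2): max_ending_here = 35, max_so_far = 35
Position 3 (value 10): max_ending_here = 45, max_so_far = 45
Position 4 (value -2): max_ending_here = 43, max_so_far = 45
Position 5 (value 8): max_ending_here = 51, max_so_far = 51
Position 6 (value 8): max_ending_here = 59, max_so_far = 59
Position 7 (value -11): max_ending_here = 48, max_so_far = 59
Position 8 (value 18): max_ending_here = 66, max_so_far = 66
Position 9 (value -13): max_ending_here = 53, max_so_far = 66

Maximum subarray: [14, 19, 2, 10, -2, 8, 8, -11, 18]
Maximum sum: 66

The maximum subarray is [14, 19, 2, 10, -2, 8, 8, -11, 18] with sum 66. This subarray runs from index 0 to index 8.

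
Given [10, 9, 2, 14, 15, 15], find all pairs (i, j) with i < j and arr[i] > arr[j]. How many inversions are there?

Finding inversions in [10, 9, 2, 14, 15, 15]:

(0, 1): arr[0]=10 > arr[1]=9
(0, 2): arr[0]=10 > arr[2]=2
(1, 2): arr[1]=9 > arr[2]=2

Total inversions: 3

The array has 3 inversion(s): (0,1), (0,2), (1,2). Each pair (i,j) satisfies i < j and arr[i] > arr[j].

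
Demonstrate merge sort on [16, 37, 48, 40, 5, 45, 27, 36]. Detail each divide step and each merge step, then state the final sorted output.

Merge sort trace:

Split: [16, 37, 48, 40, 5, 45, 27, 36] -> [16, 37, 48, 40] and [5, 45, 27, 36]
  Split: [16, 37, 48, 40] -> [16, 37] and [48, 40]
    Split: [16, 37] -> [16] and [37]
    Merge: [16] + [37] -> [16, 37]
    Split: [48, 40] -> [48] and [40]
    Merge: [48] + [40] -> [40, 48]
  Merge: [16, 37] + [40, 48] -> [16, 37, 40, 48]
  Split: [5, 45, 27, 36] -> [5, 45] and [27, 36]
    Split: [5, 45] -> [5] and [45]
    Merge: [5] + [45] -> [5, 45]
    Split: [27, 36] -> [27] and [36]
    Merge: [27] + [36] -> [27, 36]
  Merge: [5, 45] + [27, 36] -> [5, 27, 36, 45]
Merge: [16, 37, 40, 48] + [5, 27, 36, 45] -> [5, 16, 27, 36, 37, 40, 45, 48]

Final sorted array: [5, 16, 27, 36, 37, 40, 45, 48]

The merge sort proceeds by recursively splitting the array and merging sorted halves.
After all merges, the sorted array is [5, 16, 27, 36, 37, 40, 45, 48].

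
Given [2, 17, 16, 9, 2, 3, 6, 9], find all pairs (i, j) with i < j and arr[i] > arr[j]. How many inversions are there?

Finding inversions in [2, 17, 16, 9, 2, 3, 6, 9]:

(1, 2): arr[1]=17 > arr[2]=16
(1, 3): arr[1]=17 > arr[3]=9
(1, 4): arr[1]=17 > arr[4]=2
(1, 5): arr[1]=17 > arr[5]=3
(1, 6): arr[1]=17 > arr[6]=6
(1, 7): arr[1]=17 > arr[7]=9
(2, 3): arr[2]=16 > arr[3]=9
(2, 4): arr[2]=16 > arr[4]=2
(2, 5): arr[2]=16 > arr[5]=3
(2, 6): arr[2]=16 > arr[6]=6
(2, 7): arr[2]=16 > arr[7]=9
(3, 4): arr[3]=9 > arr[4]=2
(3, 5): arr[3]=9 > arr[5]=3
(3, 6): arr[3]=9 > arr[6]=6

Total inversions: 14

The array has 14 inversion(s): (1,2), (1,3), (1,4), (1,5), (1,6), (1,7), (2,3), (2,4), (2,5), (2,6), (2,7), (3,4), (3,5), (3,6). Each pair (i,j) satisfies i < j and arr[i] > arr[j].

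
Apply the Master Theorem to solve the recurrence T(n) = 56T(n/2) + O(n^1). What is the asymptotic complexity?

Master Theorem for T(n) = 56T(n/2) + O(n^1):

a = 56, b = 2, c = 1
log_b(a) = log_2(56) = 5.8074

Case 1: c = 1 < log_2(56) = 5.8074
T(n) = O(n^(log_2 56))

For T(n) = 56T(n/2) + O(n^1): log_2(56) = 5.8074. This is Case 1 of the Master Theorem (c < log_b(a), work dominated by leaves), giving O(n^(log_2 56)).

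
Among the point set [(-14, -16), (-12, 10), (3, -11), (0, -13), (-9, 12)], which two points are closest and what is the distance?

Computing all pairwise distances among 5 points:

d((-14, -16), (-12, 10)) = 26.0768
d((-14, -16), (3, -11)) = 17.72
d((-14, -16), (0, -13)) = 14.3178
d((-14, -16), (-9, 12)) = 28.4429
d((-12, 10), (3, -11)) = 25.807
d((-12, 10), (0, -13)) = 25.9422
d((-12, 10), (-9, 12)) = 3.6056 <-- minimum
d((3, -11), (0, -13)) = 3.6056 <-- minimum
d((3, -11), (-9, 12)) = 25.9422
d((0, -13), (-9, 12)) = 26.5707

Minimum distance: 3.6056 (tie among 2 pairs: (-12, 10) and (-9, 12); (3, -11) and (0, -13))

The minimum Euclidean distance is 3.6056. There is a tie: 2 pairs achieve this minimum — (-12, 10) and (-9, 12); (3, -11) and (0, -13). Any of these is a valid closest pair. For 5 points, brute-force pairwise comparison is shown above. For large n, the divide-and-conquer algorithm (sort by x, recurse on halves, check the dividing strip) achieves O(n log n).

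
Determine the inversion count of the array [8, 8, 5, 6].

Finding inversions in [8, 8, 5, 6]:

(0, 2): arr[0]=8 > arr[2]=5
(0, 3): arr[0]=8 > arr[3]=6
(1, 2): arr[1]=8 > arr[2]=5
(1, 3): arr[1]=8 > arr[3]=6

Total inversions: 4

The array has 4 inversion(s): (0,2), (0,3), (1,2), (1,3). Each pair (i,j) satisfies i < j and arr[i] > arr[j].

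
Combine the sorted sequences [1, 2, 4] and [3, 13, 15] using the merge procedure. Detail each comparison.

Merging process:

Compare 1 vs 3: take 1 from left. Merged: [1]
Compare 2 vs 3: take 2 from left. Merged: [1, 2]
Compare 4 vs 3: take 3 from right. Merged: [1, 2, 3]
Compare 4 vs 13: take 4 from left. Merged: [1, 2, 3, 4]
Append remaining from right: [13, 15]. Merged: [1, 2, 3, 4, 13, 15]

Final merged array: [1, 2, 3, 4, 13, 15]
Total comparisons: 4

The merged array is [1, 2, 3, 4, 13, 15], requiring 4 comparisons. The merge step runs in O(n) time where n is the total number of elements.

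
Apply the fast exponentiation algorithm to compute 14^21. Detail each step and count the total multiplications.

Computing 14^21 by squaring (build up from 14^1; each line after the first costs one multiplication):

14^1 = 14
14^2 = (14^1)^2 = 14^2 = 196
14^4 = (14^2)^2 = 196^2 = 38416
14^5 = 14 * 14^4 = 14 * 38416 = 537824
14^10 = (14^5)^2 = 537824^2 = 289254654976
14^20 = (14^10)^2 = 289254654976^2 = 83668255425284801560576
14^21 = 14 * 14^20 = 14 * 83668255425284801560576 = 1171355575953987221848064

Result: 1171355575953987221848064
Multiplications needed: 6 (6 lines after 14^1)

14^21 = 1171355575953987221848064. Using exponentiation by squaring, this requires 6 multiplications. The key idea: if the exponent is even, square the half-power; if odd, multiply by the base once.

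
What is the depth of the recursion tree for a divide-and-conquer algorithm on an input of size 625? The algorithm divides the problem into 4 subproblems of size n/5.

For divide and conquer with division factor 5:

Problem sizes at each level:
Level 0: 625
Level 1: 125
Level 2: 25
Level 3: 5
Level 4: 1

The root is level 0 and the size-1 base case is level 4 (the tree spans levels 0 through 4, i.e. 5 levels counting the root), so the depth is the number of divisions: log_5(625) = 4

The recursion tree depth is log_5(625) = 4. At each level, the problem size is divided by 5, so it takes 4 divisions to reduce to a base case of size 1. The algorithm makes 4 recursive calls at each level.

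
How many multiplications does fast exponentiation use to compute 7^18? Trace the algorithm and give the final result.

Computing 7^18 by squaring (build up from 7^1; each line after the first costs one multiplication):

7^1 = 7
7^2 = (7^1)^2 = 7^2 = 49
7^4 = (7^2)^2 = 49^2 = 2401
7^8 = (7^4)^2 = 2401^2 = 5764801
7^9 = 7 * 7^8 = 7 * 5764801 = 40353607
7^18 = (7^9)^2 = 40353607^2 = 1628413597910449

Result: 1628413597910449
Multiplications needed: 5 (5 lines after 7^1)

7^18 = 1628413597910449. Using exponentiation by squaring, this requires 5 multiplications. The key idea: if the exponent is even, square the half-power; if odd, multiply by the base once.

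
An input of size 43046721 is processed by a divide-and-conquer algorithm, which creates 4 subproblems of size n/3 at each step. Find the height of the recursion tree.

For divide and conquer with division factor 3:

Problem sizes at each level:
Level 0: 43046721
Level 1: 14348907
Level 2: 4782969
Level 3: 1594323
Level 4: 531441
Level 5: 177147
Level 6: 59049
Level 7: 19683
Level 8: 6561
Level 9: 2187
Level 10: 729
Level 11: 243
Level 12: 81
Level 13: 27
Level 14: 9
Level 15: 3
Level 16: 1

The root is level 0 and the size-1 base case is level 16 (the tree spans levels 0 through 16, i.e. 17 levels counting the root), so the depth is the number of divisions: log_3(43046721) = 16

The recursion tree depth is log_3(43046721) = 16. At each level, the problem size is divided by 3, so it takes 16 divisions to reduce to a base case of size 1. The algorithm makes 4 recursive calls at each level.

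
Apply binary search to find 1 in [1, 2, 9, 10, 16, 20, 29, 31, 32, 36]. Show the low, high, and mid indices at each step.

Binary search for 1 in [1, 2, 9, 10, 16, 20, 29, 31, 32, 36]:

lo=0, hi=9, mid=4, arr[mid]=16 -> 16 > 1, search left half
lo=0, hi=3, mid=1, arr[mid]=2 -> 2 > 1, search left half
lo=0, hi=0, mid=0, arr[mid]=1 -> Found target at index 0!

Binary search finds 1 at index 0 after 3 comparisons. The search repeatedly halves the search space by comparing with the middle element.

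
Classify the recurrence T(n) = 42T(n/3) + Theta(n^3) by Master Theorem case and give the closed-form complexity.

Master Theorem for T(n) = 42T(n/3) + O(n^3):

a = 42, b = 3, c = 3
log_b(a) = log_3(42) = 3.4022

Case 1: c = 3 < log_3(42) = 3.4022
T(n) = O(n^(log_3 42))

For T(n) = 42T(n/3) + O(n^3): log_3(42) = 3.4022. This is Case 1 of the Master Theorem (c < log_b(a), work dominated by leaves), giving O(n^(log_3 42)).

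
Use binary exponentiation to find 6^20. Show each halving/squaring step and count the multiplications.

Computing 6^20 by squaring (build up from 6^1; each line after the first costs one multiplication):

6^1 = 6
6^2 = (6^1)^2 = 6^2 = 36
6^4 = (6^2)^2 = 36^2 = 1296
6^5 = 6 * 6^4 = 6 * 1296 = 7776
6^10 = (6^5)^2 = 7776^2 = 60466176
6^20 = (6^10)^2 = 60466176^2 = 3656158440062976

Result: 3656158440062976
Multiplications needed: 5 (5 lines after 6^1)

6^20 = 3656158440062976. Using exponentiation by squaring, this requires 5 multiplications. The key idea: if the exponent is even, square the half-power; if odd, multiply by the base once.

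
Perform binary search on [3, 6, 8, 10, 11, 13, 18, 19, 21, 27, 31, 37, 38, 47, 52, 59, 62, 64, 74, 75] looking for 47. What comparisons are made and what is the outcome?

Binary search for 47 in [3, 6, 8, 10, 11, 13, 18, 19, 21, 27, 31, 37, 38, 47, 52, 59, 62, 64, 74, 75]:

lo=0, hi=19, mid=9, arr[mid]=27 -> 27 < 47, search right half
lo=10, hi=19, mid=14, arr[mid]=52 -> 52 > 47, search left half
lo=10, hi=13, mid=11, arr[mid]=37 -> 37 < 47, search right half
lo=12, hi=13, mid=12, arr[mid]=38 -> 38 < 47, search right half
lo=13, hi=13, mid=13, arr[mid]=47 -> Found target at index 13!

Binary search finds 47 at index 13 after 5 comparisons. The search repeatedly halves the search space by comparing with the middle element.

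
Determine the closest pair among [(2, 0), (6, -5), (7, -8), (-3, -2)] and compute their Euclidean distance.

Computing all pairwise distances among 4 points:

d((2, 0), (6, -5)) = 6.4031
d((2, 0), (7, -8)) = 9.434
d((2, 0), (-3, -2)) = 5.3852
d((6, -5), (7, -8)) = 3.1623 <-- minimum
d((6, -5), (-3, -2)) = 9.4868
d((7, -8), (-3, -2)) = 11.6619

Closest pair: (6, -5) and (7, -8) with distance 3.1623

The closest pair is (6, -5) and (7, -8) with Euclidean distance 3.1623. For 4 points, brute-force pairwise comparison is shown above. For large n, the divide-and-conquer algorithm (sort by x, recurse on halves, check the dividing strip) achieves O(n log n).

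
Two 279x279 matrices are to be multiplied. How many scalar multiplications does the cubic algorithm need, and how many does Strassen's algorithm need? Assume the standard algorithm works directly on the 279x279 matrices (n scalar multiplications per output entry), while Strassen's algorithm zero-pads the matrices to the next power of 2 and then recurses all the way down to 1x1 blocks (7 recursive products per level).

Matrix multiplication for 279x279 matrices:

Strassen's algorithm requires power-of-2 dimensions. Pad 279x279 to 512x512 (next power of 2).

Standard algorithm: 279^3 = 21717639 multiplications
Strassen's algorithm: 7^(log2(512)) = 7^9 = 40353607 multiplications
Difference: 21717639 - 40353607 = -18635968 (Strassen uses MORE here due to padding overhead — for small or just-over-power-of-2 n, padding can outweigh the per-level savings)

Standard: 21717639 multiplications (279^3). Strassen: 40353607 multiplications (7^9, after padding to 512x512). Strassen reduces 8 recursive multiplications to 7 at each level.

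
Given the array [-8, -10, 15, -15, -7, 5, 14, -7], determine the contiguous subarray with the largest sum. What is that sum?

Using Kadane's algorithm on [-8, -10, 15, -15, -7, 5, 14, -7]:

Scanning through the array:
Position 1 (value -10): max_ending_here = -10, max_so_far = -8
Position 2 (value 15): max_ending_here = 15, max_so_far = 15
Position 3 (value -15): max_ending_here = 0, max_so_far = 15
Position 4 (value -7): max_ending_here = -7, max_so_far = 15
Position 5 (value 5): max_ending_here = 5, max_so_far = 15
Position 6 (value 14): max_ending_here = 19, max_so_far = 19
Position 7 (value -7): max_ending_here = 12, max_so_far = 19

Maximum subarray: [5, 14]
Maximum sum: 19

The maximum subarray is [5, 14] with sum 19. This subarray runs from index 5 to index 6.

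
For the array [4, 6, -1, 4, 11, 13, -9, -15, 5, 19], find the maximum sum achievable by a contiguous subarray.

Using Kadane's algorithm on [4, 6, -1, 4, 11, 13, -9, -15, 5, 19]:

Scanning through the array:
Position 1 (value 6): max_ending_here = 10, max_so_far = 10
Position 2 (value -1): max_ending_here = 9, max_so_far = 10
Position 3 (value 4): max_ending_here = 13, max_so_far = 13
Position 4 (value 11): max_ending_here = 24, max_so_far = 24
Position 5 (value 13): max_ending_here = 37, max_so_far = 37
Position 6 (value -9): max_ending_here = 28, max_so_far = 37
Position 7 (value -15): max_ending_here = 13, max_so_far = 37
Position 8 (value 5): max_ending_here = 18, max_so_far = 37
Position 9 (value 19): max_ending_here = 37, max_so_far = 37

Maximum subarray: [4, 6, -1, 4, 11, 13]
Maximum sum: 37

The maximum subarray is [4, 6, -1, 4, 11, 13] with sum 37. This subarray runs from index 0 to index 5.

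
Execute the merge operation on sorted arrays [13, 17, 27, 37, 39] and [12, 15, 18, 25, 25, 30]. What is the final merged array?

Merging process:

Compare 13 vs 12: take 12 from right. Merged: [12]
Compare 13 vs 15: take 13 from left. Merged: [12, 13]
Compare 17 vs 15: take 15 from right. Merged: [12, 13, 15]
Compare 17 vs 18: take 17 from left. Merged: [12, 13, 15, 17]
Compare 27 vs 18: take 18 from right. Merged: [12, 13, 15, 17, 18]
Compare 27 vs 25: take 25 from right. Merged: [12, 13, 15, 17, 18, 25]
Compare 27 vs 25: take 25 from right. Merged: [12, 13, 15, 17, 18, 25, 25]
Compare 27 vs 30: take 27 from left. Merged: [12, 13, 15, 17, 18, 25, 25, 27]
Compare 37 vs 30: take 30 from right. Merged: [12, 13, 15, 17, 18, 25, 25, 27, 30]
Append remaining from left: [37, 39]. Merged: [12, 13, 15, 17, 18, 25, 25, 27, 30, 37, 39]

Final merged array: [12, 13, 15, 17, 18, 25, 25, 27, 30, 37, 39]
Total comparisons: 9

The merged array is [12, 13, 15, 17, 18, 25, 25, 27, 30, 37, 39], requiring 9 comparisons. The merge step runs in O(n) time where n is the total number of elements.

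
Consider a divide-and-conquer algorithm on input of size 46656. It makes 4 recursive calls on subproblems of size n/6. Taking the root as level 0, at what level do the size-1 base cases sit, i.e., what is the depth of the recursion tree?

For divide and conquer with division factor 6:

Problem sizes at each level:
Level 0: 46656
Level 1: 7776
Level 2: 1296
Level 3: 216
Level 4: 36
Level 5: 6
Level 6: 1

The root is level 0 and the size-1 base case is level 6 (the tree spans levels 0 through 6, i.e. 7 levels counting the root), so the depth is the number of divisions: log_6(46656) = 6

The recursion tree depth is log_6(46656) = 6. At each level, the problem size is divided by 6, so it takes 6 divisions to reduce to a base case of size 1. The algorithm makes 4 recursive calls at each level.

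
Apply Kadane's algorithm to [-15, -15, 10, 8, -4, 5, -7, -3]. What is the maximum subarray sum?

Using Kadane's algorithm on [-15, -15, 10, 8, -4, 5, -7, -3]:

Scanning through the array:
Position 1 (value -15): max_ending_here = -15, max_so_far = -15
Position 2 (value 10): max_ending_here = 10, max_so_far = 10
Position 3 (value 8): max_ending_here = 18, max_so_far = 18
Position 4 (value -4): max_ending_here = 14, max_so_far = 18
Position 5 (value 5): max_ending_here = 19, max_so_far = 19
Position 6 (value -7): max_ending_here = 12, max_so_far = 19
Position 7 (value -3): max_ending_here = 9, max_so_far = 19

Maximum subarray: [10, 8, -4, 5]
Maximum sum: 19

The maximum subarray is [10, 8, -4, 5] with sum 19. This subarray runs from index 2 to index 5.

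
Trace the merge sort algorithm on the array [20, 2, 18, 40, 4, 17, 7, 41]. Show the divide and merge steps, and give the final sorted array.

Merge sort trace:

Split: [20, 2, 18, 40, 4, 17, 7, 41] -> [20, 2, 18, 40] and [4, 17, 7, 41]
  Split: [20, 2, 18, 40] -> [20, 2] and [18, 40]
    Split: [20, 2] -> [20] and [2]
    Merge: [20] + [2] -> [2, 20]
    Split: [18, 40] -> [18] and [40]
    Merge: [18] + [40] -> [18, 40]
  Merge: [2, 20] + [18, 40] -> [2, 18, 20, 40]
  Split: [4, 17, 7, 41] -> [4, 17] and [7, 41]
    Split: [4, 17] -> [4] and [17]
    Merge: [4] + [17] -> [4, 17]
    Split: [7, 41] -> [7] and [41]
    Merge: [7] + [41] -> [7, 41]
  Merge: [4, 17] + [7, 41] -> [4, 7, 17, 41]
Merge: [2, 18, 20, 40] + [4, 7, 17, 41] -> [2, 4, 7, 17, 18, 20, 40, 41]

Final sorted array: [2, 4, 7, 17, 18, 20, 40, 41]

The merge sort proceeds by recursively splitting the array and merging sorted halves.
After all merges, the sorted array is [2, 4, 7, 17, 18, 20, 40, 41].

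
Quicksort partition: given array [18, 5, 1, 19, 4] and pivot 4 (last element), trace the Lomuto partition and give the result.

Lomuto partition with pivot = 4:

Initial array: [18, 5, 1, 19, 4]

arr[0]=18 > 4: no swap
arr[1]=5 > 4: no swap
arr[2]=1 <= 4: swap with position 0, array becomes [1, 5, 18, 19, 4]
arr[3]=19 > 4: no swap

Place pivot at position 1: [1, 4, 18, 19, 5]
Pivot position: 1

After partitioning with pivot 4, the array becomes [1, 4, 18, 19, 5]. The pivot is placed at index 1. All elements to the left of the pivot are <= 4, and all elements to the right are > 4.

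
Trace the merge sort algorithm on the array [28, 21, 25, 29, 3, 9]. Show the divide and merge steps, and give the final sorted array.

Merge sort trace:

Split: [28, 21, 25, 29, 3, 9] -> [28, 21, 25] and [29, 3, 9]
  Split: [28, 21, 25] -> [28] and [21, 25]
    Split: [21, 25] -> [21] and [25]
    Merge: [21] + [25] -> [21, 25]
  Merge: [28] + [21, 25] -> [21, 25, 28]
  Split: [29, 3, 9] -> [29] and [3, 9]
    Split: [3, 9] -> [3] and [9]
    Merge: [3] + [9] -> [3, 9]
  Merge: [29] + [3, 9] -> [3, 9, 29]
Merge: [21, 25, 28] + [3, 9, 29] -> [3, 9, 21, 25, 28, 29]

Final sorted array: [3, 9, 21, 25, 28, 29]

The merge sort proceeds by recursively splitting the array and merging sorted halves.
After all merges, the sorted array is [3, 9, 21, 25, 28, 29].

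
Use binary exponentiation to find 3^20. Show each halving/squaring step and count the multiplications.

Computing 3^20 by squaring (build up from 3^1; each line after the first costs one multiplication):

3^1 = 3
3^2 = (3^1)^2 = 3^2 = 9
3^4 = (3^2)^2 = 9^2 = 81
3^5 = 3 * 3^4 = 3 * 81 = 243
3^10 = (3^5)^2 = 243^2 = 59049
3^20 = (3^10)^2 = 59049^2 = 3486784401

Result: 3486784401
Multiplications needed: 5 (5 lines after 3^1)

3^20 = 3486784401. Using exponentiation by squaring, this requires 5 multiplications. The key idea: if the exponent is even, square the half-power; if odd, multiply by the base once.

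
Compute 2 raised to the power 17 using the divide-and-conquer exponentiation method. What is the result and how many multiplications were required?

Computing 2^17 by squaring (build up from 2^1; each line after the first costs one multiplication):

2^1 = 2
2^2 = (2^1)^2 = 2^2 = 4
2^4 = (2^2)^2 = 4^2 = 16
2^8 = (2^4)^2 = 16^2 = 256
2^16 = (2^8)^2 = 256^2 = 65536
2^17 = 2 * 2^16 = 2 * 65536 = 131072

Result: 131072
Multiplications needed: 5 (5 lines after 2^1)

2^17 = 131072. Using exponentiation by squaring, this requires 5 multiplications. The key idea: if the exponent is even, square the half-power; if odd, multiply by the base once.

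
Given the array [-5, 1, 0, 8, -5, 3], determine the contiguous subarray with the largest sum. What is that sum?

Using Kadane's algorithm on [-5, 1, 0, 8, -5, 3]:

Scanning through the array:
Position 1 (value 1): max_ending_here = 1, max_so_far = 1
Position 2 (value 0): max_ending_here = 1, max_so_far = 1
Position 3 (value 8): max_ending_here = 9, max_so_far = 9
Position 4 (value -5): max_ending_here = 4, max_so_far = 9
Position 5 (value 3): max_ending_here = 7, max_so_far = 9

Maximum subarray: [1, 0, 8]
Maximum sum: 9

The maximum subarray is [1, 0, 8] with sum 9. This subarray runs from index 1 to index 3.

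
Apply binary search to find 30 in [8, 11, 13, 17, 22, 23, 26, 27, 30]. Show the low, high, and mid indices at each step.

Binary search for 30 in [8, 11, 13, 17, 22, 23, 26, 27, 30]:

lo=0, hi=8, mid=4, arr[mid]=22 -> 22 < 30, search right half
lo=5, hi=8, mid=6, arr[mid]=26 -> 26 < 30, search right half
lo=7, hi=8, mid=7, arr[mid]=27 -> 27 < 30, search right half
lo=8, hi=8, mid=8, arr[mid]=30 -> Found target at index 8!

Binary search finds 30 at index 8 after 4 comparisons. The search repeatedly halves the search space by comparing with the middle element.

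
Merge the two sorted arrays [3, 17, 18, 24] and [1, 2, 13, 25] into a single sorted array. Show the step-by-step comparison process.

Merging process:

Compare 3 vs 1: take 1 from right. Merged: [1]
Compare 3 vs 2: take 2 from right. Merged: [1, 2]
Compare 3 vs 13: take 3 from left. Merged: [1, 2, 3]
Compare 17 vs 13: take 13 from right. Merged: [1, 2, 3, 13]
Compare 17 vs 25: take 17 from left. Merged: [1, 2, 3, 13, 17]
Compare 18 vs 25: take 18 from left. Merged: [1, 2, 3, 13, 17, 18]
Compare 24 vs 25: take 24 from left. Merged: [1, 2, 3, 13, 17, 18, 24]
Append remaining from right: [25]. Merged: [1, 2, 3, 13, 17, 18, 24, 25]

Final merged array: [1, 2, 3, 13, 17, 18, 24, 25]
Total comparisons: 7

The merged array is [1, 2, 3, 13, 17, 18, 24, 25], requiring 7 comparisons. The merge step runs in O(n) time where n is the total number of elements.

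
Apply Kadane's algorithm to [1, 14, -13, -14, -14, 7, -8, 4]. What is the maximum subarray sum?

Using Kadane's algorithm on [1, 14, -13, -14, -14, 7, -8, 4]:

Scanning through the array:
Position 1 (value 14): max_ending_here = 15, max_so_far = 15
Position 2 (value -13): max_ending_here = 2, max_so_far = 15
Position 3 (value -14): max_ending_here = -12, max_so_far = 15
Position 4 (value -14): max_ending_here = -14, max_so_far = 15
Position 5 (value 7): max_ending_here = 7, max_so_far = 15
Position 6 (value -8): max_ending_here = -1, max_so_far = 15
Position 7 (value 4): max_ending_here = 4, max_so_far = 15

Maximum subarray: [1, 14]
Maximum sum: 15

The maximum subarray is [1, 14] with sum 15. This subarray runs from index 0 to index 1.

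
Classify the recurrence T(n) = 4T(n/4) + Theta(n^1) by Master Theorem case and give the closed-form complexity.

Master Theorem for T(n) = 4T(n/4) + O(n^1):

a = 4, b = 4, c = 1
log_b(a) = log_4(4) = 1.0000

Case 2: c = 1 = log_4(4) = 1.0000
T(n) = O(n^1 log n) = O(n log n)

For T(n) = 4T(n/4) + O(n^1): log_4(4) = 1.0000. This is Case 2 of the Master Theorem (c = log_b(a), equal work at all levels), giving O(n log n).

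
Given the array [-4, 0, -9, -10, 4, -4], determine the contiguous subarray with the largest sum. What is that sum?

Using Kadane's algorithm on [-4, 0, -9, -10, 4, -4]:

Scanning through the array:
Position 1 (value 0): max_ending_here = 0, max_so_far = 0
Position 2 (value -9): max_ending_here = -9, max_so_far = 0
Position 3 (value -10): max_ending_here = -10, max_so_far = 0
Position 4 (value 4): max_ending_here = 4, max_so_far = 4
Position 5 (value -4): max_ending_here = 0, max_so_far = 4

Maximum subarray: [4]
Maximum sum: 4

The maximum subarray is [4] with sum 4. This subarray runs from index 4 to index 4.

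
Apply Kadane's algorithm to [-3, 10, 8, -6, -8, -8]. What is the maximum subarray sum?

Using Kadane's algorithm on [-3, 10, 8, -6, -8, -8]:

Scanning through the array:
Position 1 (value 10): max_ending_here = 10, max_so_far = 10
Position 2 (value 8): max_ending_here = 18, max_so_far = 18
Position 3 (value -6): max_ending_here = 12, max_so_far = 18
Position 4 (value -8): max_ending_here = 4, max_so_far = 18
Position 5 (value -8): max_ending_here = -4, max_so_far = 18

Maximum subarray: [10, 8]
Maximum sum: 18

The maximum subarray is [10, 8] with sum 18. This subarray runs from index 1 to index 2.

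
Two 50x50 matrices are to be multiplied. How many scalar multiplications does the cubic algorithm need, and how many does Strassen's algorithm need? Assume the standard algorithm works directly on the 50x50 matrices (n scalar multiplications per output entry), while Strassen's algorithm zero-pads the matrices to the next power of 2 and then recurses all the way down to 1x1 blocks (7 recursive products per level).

Matrix multiplication for 50x50 matrices:

Strassen's algorithm requires power-of-2 dimensions. Pad 50x50 to 64x64 (next power of 2).

Standard algorithm: 50^3 = 125000 multiplications
Strassen's algorithm: 7^(log2(64)) = 7^6 = 117649 multiplications
Savings: 125000 - 117649 = 7351 multiplications

Standard: 125000 multiplications (50^3). Strassen: 117649 multiplications (7^6, after padding to 64x64). Strassen reduces 8 recursive multiplications to 7 at each level.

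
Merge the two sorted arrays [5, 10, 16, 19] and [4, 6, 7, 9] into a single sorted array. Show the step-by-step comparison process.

Merging process:

Compare 5 vs 4: take 4 from right. Merged: [4]
Compare 5 vs 6: take 5 from left. Merged: [4, 5]
Compare 10 vs 6: take 6 from right. Merged: [4, 5, 6]
Compare 10 vs 7: take 7 from right. Merged: [4, 5, 6, 7]
Compare 10 vs 9: take 9 from right. Merged: [4, 5, 6, 7, 9]
Append remaining from left: [10, 16, 19]. Merged: [4, 5, 6, 7, 9, 10, 16, 19]

Final merged array: [4, 5, 6, 7, 9, 10, 16, 19]
Total comparisons: 5

The merged array is [4, 5, 6, 7, 9, 10, 16, 19], requiring 5 comparisons. The merge step runs in O(n) time where n is the total number of elements.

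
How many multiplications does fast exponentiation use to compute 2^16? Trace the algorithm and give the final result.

Computing 2^16 by squaring (build up from 2^1; each line after the first costs one multiplication):

2^1 = 2
2^2 = (2^1)^2 = 2^2 = 4
2^4 = (2^2)^2 = 4^2 = 16
2^8 = (2^4)^2 = 16^2 = 256
2^16 = (2^8)^2 = 256^2 = 65536

Result: 65536
Multiplications needed: 4 (4 lines after 2^1)

2^16 = 65536. Using exponentiation by squaring, this requires 4 multiplications. The key idea: if the exponent is even, square the half-power; if odd, multiply by the base once.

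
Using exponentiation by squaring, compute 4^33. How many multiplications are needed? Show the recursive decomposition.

Computing 4^33 by squaring (build up from 4^1; each line after the first costs one multiplication):

4^1 = 4
4^2 = (4^1)^2 = 4^2 = 16
4^4 = (4^2)^2 = 16^2 = 256
4^8 = (4^4)^2 = 256^2 = 65536
4^16 = (4^8)^2 = 65536^2 = 4294967296
4^32 = (4^16)^2 = 4294967296^2 = 18446744073709551616
4^33 = 4 * 4^32 = 4 * 18446744073709551616 = 73786976294838206464

Result: 73786976294838206464
Multiplications needed: 6 (6 lines after 4^1)

4^33 = 73786976294838206464. Using exponentiation by squaring, this requires 6 multiplications. The key idea: if the exponent is even, square the half-power; if odd, multiply by the base once.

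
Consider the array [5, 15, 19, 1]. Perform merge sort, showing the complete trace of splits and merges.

Merge sort trace:

Split: [5, 15, 19, 1] -> [5, 15] and [19, 1]
  Split: [5, 15] -> [5] and [15]
  Merge: [5] + [15] -> [5, 15]
  Split: [19, 1] -> [19] and [1]
  Merge: [19] + [1] -> [1, 19]
Merge: [5, 15] + [1, 19] -> [1, 5, 15, 19]

Final sorted array: [1, 5, 15, 19]

The merge sort proceeds by recursively splitting the array and merging sorted halves.
After all merges, the sorted array is [1, 5, 15, 19].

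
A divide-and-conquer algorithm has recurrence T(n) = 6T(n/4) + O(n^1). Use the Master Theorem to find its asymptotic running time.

Master Theorem for T(n) = 6T(n/4) + O(n^1):

a = 6, b = 4, c = 1
log_b(a) = log_4(6) = 1.2925

Case 1: c = 1 < log_4(6) = 1.2925
T(n) = O(n^(log_4 6))

For T(n) = 6T(n/4) + O(n^1): log_4(6) = 1.2925. This is Case 1 of the Master Theorem (c < log_b(a), work dominated by leaves), giving O(n^(log_4 6)).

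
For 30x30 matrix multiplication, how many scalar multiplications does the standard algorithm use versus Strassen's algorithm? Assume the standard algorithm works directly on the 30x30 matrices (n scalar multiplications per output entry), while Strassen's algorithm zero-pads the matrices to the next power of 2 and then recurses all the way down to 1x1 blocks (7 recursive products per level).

Matrix multiplication for 30x30 matrices:

Strassen's algorithm requires power-of-2 dimensions. Pad 30x30 to 32x32 (next power of 2).

Standard algorithm: 30^3 = 27000 multiplications
Strassen's algorithm: 7^(log2(32)) = 7^5 = 16807 multiplications
Savings: 27000 - 16807 = 10193 multiplications

Standard: 27000 multiplications (30^3). Strassen: 16807 multiplications (7^5, after padding to 32x32). Strassen reduces 8 recursive multiplications to 7 at each level.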